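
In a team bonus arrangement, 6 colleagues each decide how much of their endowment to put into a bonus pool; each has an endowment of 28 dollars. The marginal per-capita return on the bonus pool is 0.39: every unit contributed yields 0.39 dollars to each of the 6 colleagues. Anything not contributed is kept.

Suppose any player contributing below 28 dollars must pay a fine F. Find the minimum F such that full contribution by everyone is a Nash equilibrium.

Given the others contribute fully, the best deviation is to contribute 0 (any partial contribution still incurs the fine and gives up units whose private return 0.39 is below 1).
Deviating from 28 to 0 saves 28 dollars but forfeits the deviator's share of the drop in the bonus pool: 0.39 × 28 = 10.92.
So the deviation gain is 28 − 10.92 = 17.08, and the fine must be at least 17.08 dollars to wipe it out.

17.08 dollars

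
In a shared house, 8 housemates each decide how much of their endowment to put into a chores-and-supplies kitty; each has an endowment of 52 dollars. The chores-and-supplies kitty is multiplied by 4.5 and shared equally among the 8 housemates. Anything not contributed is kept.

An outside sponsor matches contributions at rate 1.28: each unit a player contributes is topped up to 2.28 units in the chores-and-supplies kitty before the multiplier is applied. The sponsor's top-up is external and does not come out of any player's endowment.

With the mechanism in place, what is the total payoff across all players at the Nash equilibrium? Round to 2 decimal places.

Under the mechanism each unit contributed yields 4.5 × 2.28 / 8 = 1.2825 back to its contributor per unit of net cost, which exceeds 1, making full contribution the dominant choice for everyone.
At the Nash equilibrium everyone contributes 52. Group total payoff = 4.5 × 2.28 × 416 = 4268.16.

4268.16 dollars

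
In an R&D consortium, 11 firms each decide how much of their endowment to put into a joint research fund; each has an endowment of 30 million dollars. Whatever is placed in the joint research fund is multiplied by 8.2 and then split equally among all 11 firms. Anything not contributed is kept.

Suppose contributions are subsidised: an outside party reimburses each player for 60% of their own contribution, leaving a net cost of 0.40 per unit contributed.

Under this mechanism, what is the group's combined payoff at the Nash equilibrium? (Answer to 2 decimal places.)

2904.00 million dollars

With the mechanism, a contributed unit returns (8.2/11) / 0.40 = 1.8636 per unit of net cost to the contributor — now above 1 — so contributing fully is weakly dominant for every player.
At the Nash equilibrium everyone contributes 30. Group total payoff = 11 × (30 × 0.60 + 8.2 × 30) = 2904.00.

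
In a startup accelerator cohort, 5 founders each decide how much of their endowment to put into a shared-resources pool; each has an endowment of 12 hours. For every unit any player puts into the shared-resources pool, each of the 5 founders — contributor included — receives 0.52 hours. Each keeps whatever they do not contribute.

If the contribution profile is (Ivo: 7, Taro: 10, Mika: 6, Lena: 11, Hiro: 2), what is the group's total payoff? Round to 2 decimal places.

117.60 hours

Total contributed: 7 + 10 + 6 + 11 + 2 = 36; total kept: 5 × 12 − 36 = 24.
The shared-resources pool pays out 0.52 × 5 × 36 = 93.60 in aggregate.
Group total = 24 + 93.60 = 117.60.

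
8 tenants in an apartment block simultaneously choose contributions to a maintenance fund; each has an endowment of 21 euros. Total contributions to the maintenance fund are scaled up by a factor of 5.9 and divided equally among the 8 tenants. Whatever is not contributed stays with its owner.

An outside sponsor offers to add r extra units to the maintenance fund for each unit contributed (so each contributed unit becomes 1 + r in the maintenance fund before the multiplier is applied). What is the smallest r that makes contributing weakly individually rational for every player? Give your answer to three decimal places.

With matching at rate r, one contributed unit becomes (1 + r) in the maintenance fund and returns 5.9 × (1 + r) / 8 to the contributor.
Setting this equal to 1: 1 + r = 8/5.9 = 1.3559.
So the minimum matching rate is r = 1.3559 − 1 = 0.356.

0.356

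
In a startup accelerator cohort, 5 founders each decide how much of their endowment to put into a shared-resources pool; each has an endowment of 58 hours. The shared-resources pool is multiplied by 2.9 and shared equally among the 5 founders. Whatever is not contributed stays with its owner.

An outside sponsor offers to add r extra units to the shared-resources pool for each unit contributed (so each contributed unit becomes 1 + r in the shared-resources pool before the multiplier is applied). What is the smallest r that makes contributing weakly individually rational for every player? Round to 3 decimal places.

0.724

With matching at rate r, one contributed unit becomes (1 + r) in the shared-resources pool and returns 2.9 × (1 + r) / 5 to the contributor.
Setting this equal to 1: 1 + r = 5/2.9 = 1.7241.
So the minimum matching rate is r = 1.7241 − 1 = 0.724.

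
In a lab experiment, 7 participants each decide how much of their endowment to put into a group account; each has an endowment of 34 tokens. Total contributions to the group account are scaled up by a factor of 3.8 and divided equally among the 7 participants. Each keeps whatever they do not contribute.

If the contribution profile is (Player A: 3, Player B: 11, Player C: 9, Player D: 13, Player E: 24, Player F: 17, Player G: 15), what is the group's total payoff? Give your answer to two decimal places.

Total contributed: 3 + 11 + 9 + 13 + 24 + 17 + 15 = 92; total kept: 7 × 34 − 92 = 146.
The group account pays out 3.8 × 92 = 349.60 in aggregate.
Group total = 146 + 349.60 = 495.60.

495.60 tokens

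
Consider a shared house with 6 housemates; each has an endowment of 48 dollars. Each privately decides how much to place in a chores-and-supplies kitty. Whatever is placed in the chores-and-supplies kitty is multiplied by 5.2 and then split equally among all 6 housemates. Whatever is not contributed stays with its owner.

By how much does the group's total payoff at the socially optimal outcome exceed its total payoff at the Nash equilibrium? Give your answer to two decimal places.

Each contributed unit returns 5.2/6 = 0.8667 to its contributor — below 1 — so contributing 0 is dominant for every player. At the Nash equilibrium everyone keeps their 48, and the group total is 6 × 48 = 288.
Each contributed unit returns 5.200 to the group as a whole (0.8667 to each of 6 players), which exceeds 1, so the social optimum is full contribution: group total = 5.200 × 288 = 1497.60.
Efficiency loss = 1497.60 − 288 = 1209.60.

1209.60 dollars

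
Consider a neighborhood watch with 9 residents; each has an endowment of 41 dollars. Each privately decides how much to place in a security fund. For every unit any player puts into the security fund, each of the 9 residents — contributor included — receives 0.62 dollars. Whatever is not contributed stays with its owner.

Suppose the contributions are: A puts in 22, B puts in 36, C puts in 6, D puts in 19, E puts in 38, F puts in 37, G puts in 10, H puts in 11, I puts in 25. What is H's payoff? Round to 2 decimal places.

Total contributed: 22 + 36 + 6 + 19 + 38 + 37 + 10 + 11 + 25 = 204.
Each receives 0.62 × 204 = 126.48 from the security fund.
H keeps 41 − 11 = 30, so H's payoff is 30 + 126.48 = 156.48.

156.48 dollars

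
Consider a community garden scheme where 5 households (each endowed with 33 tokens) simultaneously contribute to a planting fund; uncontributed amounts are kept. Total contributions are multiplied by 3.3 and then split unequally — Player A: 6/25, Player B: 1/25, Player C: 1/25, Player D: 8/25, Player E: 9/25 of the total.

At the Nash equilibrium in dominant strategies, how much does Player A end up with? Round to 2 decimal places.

85.27 tokens

For player j, contributing a unit is worthwhile iff 3.3 × (j's share) ≥ 1, i.e. iff j's share is at least 0.3030.
Player D and Player E are above the threshold, contributing 33 each; the remaining 3 contribute 0. Total contributed: 66.
Player A keeps 33 and receives 3.3 × 66 × 6/25 = 52.27 from the planting fund, for a payoff of 85.27.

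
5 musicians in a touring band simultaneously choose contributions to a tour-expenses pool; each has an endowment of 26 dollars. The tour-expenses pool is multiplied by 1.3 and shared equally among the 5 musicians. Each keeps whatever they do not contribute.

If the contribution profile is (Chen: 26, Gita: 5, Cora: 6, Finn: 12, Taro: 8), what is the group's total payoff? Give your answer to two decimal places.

Total contributed: 26 + 5 + 6 + 12 + 8 = 57; total kept: 5 × 26 − 57 = 73.
The tour-expenses pool pays out 1.3 × 57 = 74.10 in aggregate.
Group total = 73 + 74.10 = 147.10.

147.10 dollars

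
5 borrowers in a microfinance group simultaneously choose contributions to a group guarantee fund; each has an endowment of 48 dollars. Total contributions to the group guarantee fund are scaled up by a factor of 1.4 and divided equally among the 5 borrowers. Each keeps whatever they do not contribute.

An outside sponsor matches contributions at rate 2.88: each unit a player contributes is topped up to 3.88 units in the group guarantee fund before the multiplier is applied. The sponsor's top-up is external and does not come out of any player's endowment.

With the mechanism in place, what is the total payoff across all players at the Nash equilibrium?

The effective private return per unit is now 1.4 × 3.88 / 5 = 1.0864 > 1, so every player's dominant strategy flips to full contribution.
So the Nash equilibrium is full contribution by all 5; the group earns 1.4 × 3.88 × 240 = 1303.68.

1303.68 dollars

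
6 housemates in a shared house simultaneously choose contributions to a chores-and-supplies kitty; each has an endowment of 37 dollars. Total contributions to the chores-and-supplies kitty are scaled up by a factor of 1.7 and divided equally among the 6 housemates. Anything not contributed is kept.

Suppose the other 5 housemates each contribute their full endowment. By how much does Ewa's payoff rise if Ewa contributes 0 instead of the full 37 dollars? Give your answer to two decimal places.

Switching from a contribution of 37 to 0 lets Ewa keep an extra 37 dollars, but lowers the chores-and-supplies kitty by 37, which costs Ewa their own share of that drop: 1.7/6 × 37 = 10.48.
Net gain = 37 − 10.48 = 26.52. The private return per contributed unit (0.2833) is below 1, so free-riding is indeed the best response regardless of what the others do.

26.52 dollars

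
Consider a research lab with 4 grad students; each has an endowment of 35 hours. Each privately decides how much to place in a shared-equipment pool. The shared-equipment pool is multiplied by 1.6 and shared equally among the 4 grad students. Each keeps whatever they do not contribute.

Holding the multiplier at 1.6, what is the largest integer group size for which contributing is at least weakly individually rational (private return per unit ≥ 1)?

1

Private return per unit is 1.6/(group size), which is ≥ 1 whenever the group size is ≤ 1.6.
The largest such integer is 1.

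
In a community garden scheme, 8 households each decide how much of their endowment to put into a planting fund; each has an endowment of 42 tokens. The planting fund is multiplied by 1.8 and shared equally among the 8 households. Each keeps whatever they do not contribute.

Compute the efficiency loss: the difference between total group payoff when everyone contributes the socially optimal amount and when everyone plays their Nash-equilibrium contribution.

Each contributed unit returns 1.8/8 = 0.2250 to its contributor — below 1 — so contributing 0 is dominant for every player. At the Nash equilibrium everyone keeps their 42, and the group total is 8 × 42 = 336.
Each contributed unit returns 1.800 to the group as a whole (0.2250 to each of 8 players), which exceeds 1, so the social optimum is full contribution: group total = 1.800 × 336 = 604.80.
Efficiency loss = 604.80 − 336 = 268.80.

268.80 tokens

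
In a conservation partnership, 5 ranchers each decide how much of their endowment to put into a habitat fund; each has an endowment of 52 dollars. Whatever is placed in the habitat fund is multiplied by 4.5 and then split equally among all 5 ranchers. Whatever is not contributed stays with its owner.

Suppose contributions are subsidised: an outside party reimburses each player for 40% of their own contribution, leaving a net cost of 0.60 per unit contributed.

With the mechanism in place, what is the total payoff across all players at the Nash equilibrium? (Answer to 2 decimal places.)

With the mechanism, a contributed unit returns (4.5/5) / 0.60 = 1.5000 per unit of net cost to the contributor — now above 1 — so contributing fully is weakly dominant for every player.
At the Nash equilibrium everyone contributes 52. Group total payoff = 5 × (52 × 0.40 + 4.5 × 52) = 1274.00.

1274.00 dollars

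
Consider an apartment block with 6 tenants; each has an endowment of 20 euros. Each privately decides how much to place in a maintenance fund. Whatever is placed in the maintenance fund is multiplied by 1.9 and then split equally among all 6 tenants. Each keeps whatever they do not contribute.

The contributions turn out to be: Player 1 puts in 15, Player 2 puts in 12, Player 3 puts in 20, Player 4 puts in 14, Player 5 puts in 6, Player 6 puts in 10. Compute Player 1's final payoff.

29.38 euros

Total contributed: 15 + 12 + 20 + 14 + 6 + 10 = 77.
Each receives 1.9 × 77 / 6 = 24.38 from the maintenance fund.
Player 1 keeps 20 − 15 = 5, so Player 1's payoff is 5 + 24.38 = 29.38.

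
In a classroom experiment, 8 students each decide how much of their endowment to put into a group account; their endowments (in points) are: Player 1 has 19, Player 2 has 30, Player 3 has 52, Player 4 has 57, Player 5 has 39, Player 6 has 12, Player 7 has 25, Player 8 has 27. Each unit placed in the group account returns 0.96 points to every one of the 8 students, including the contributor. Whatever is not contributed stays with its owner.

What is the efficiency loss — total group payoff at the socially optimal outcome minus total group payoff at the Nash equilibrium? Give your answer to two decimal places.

1743.48 points

The private return per contributed unit is 0.96 < 1 for everyone, so the Nash equilibrium is zero contribution and the group total is Σ E_j = 19 + 30 + 52 + 57 + 39 + 12 + 25 + 27 = 261.
Each contributed unit returns 7.680 to the group, so the social optimum is full contribution by everyone: group total = 7.680 × 261 = 2004.48.
Efficiency loss = (7.680 − 1) × 261 = 1743.48.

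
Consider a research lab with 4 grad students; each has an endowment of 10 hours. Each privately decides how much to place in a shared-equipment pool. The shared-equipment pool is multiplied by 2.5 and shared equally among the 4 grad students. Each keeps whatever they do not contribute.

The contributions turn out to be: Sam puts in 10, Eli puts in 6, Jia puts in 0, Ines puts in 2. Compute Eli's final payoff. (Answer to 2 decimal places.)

15.25 hours

Total contributed: 10 + 6 + 0 + 2 = 18.
Each receives 2.5 × 18 / 4 = 11.25 from the shared-equipment pool.
Eli keeps 10 − 6 = 4, so Eli's payoff is 4 + 11.25 = 15.25.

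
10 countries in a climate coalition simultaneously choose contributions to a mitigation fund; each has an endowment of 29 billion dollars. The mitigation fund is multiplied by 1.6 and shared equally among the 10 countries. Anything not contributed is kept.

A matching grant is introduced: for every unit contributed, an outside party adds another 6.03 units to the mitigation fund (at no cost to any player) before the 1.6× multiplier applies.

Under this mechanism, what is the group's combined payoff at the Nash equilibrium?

3261.92 billion dollars

The effective private return per unit is now 1.6 × 7.03 / 10 = 1.1248 > 1, so every player's dominant strategy flips to full contribution.
At the Nash equilibrium everyone contributes 29. Group total payoff = 1.6 × 7.03 × 290 = 3261.92.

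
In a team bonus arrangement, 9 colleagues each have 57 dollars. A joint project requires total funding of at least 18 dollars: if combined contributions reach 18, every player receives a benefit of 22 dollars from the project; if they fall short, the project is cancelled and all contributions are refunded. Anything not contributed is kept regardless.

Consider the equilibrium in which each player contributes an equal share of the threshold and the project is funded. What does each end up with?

77 dollars

Equal share of the threshold: 18/9 = 2.
At this profile no one gains by cutting their contribution: any cut drops the total below 18, the project is cancelled, contributions are refunded, and the deviator ends with 57, which is less than 57 − 2 + 22 = 77. Contributing more than 2 just wastes the excess. So contributing exactly 2 is a best response.
Each player's payoff: 57 − 2 + 22 = 77.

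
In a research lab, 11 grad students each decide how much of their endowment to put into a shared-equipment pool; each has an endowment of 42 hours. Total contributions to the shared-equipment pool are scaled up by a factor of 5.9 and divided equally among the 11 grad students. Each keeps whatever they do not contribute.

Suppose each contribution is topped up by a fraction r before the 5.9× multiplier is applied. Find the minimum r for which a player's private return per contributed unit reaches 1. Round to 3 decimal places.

With matching at rate r, one contributed unit becomes (1 + r) in the shared-equipment pool and returns 5.9 × (1 + r) / 11 to the contributor.
Setting this equal to 1: 1 + r = 11/5.9 = 1.8644.
So the minimum matching rate is r = 1.8644 − 1 = 0.864.

0.864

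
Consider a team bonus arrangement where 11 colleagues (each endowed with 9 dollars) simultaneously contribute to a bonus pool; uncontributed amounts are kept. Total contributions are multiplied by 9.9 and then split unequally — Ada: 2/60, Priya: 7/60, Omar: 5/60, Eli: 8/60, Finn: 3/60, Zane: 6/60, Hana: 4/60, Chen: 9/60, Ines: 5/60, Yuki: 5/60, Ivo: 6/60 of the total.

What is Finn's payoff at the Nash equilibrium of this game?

22.37 dollars

Each unit j contributes comes back to j as 9.9 × (j's share), so j prefers to contribute only if that share exceeds 1/9.9 = 0.1010; otherwise keeping the unit dominates.
Priya, Eli and Chen clear that bar, contributing 9 each; the remaining 8 contribute 0. Total contributed: 27.
Finn keeps 9 and receives 9.9 × 27 × 3/60 = 13.37 from the bonus pool, for a payoff of 22.37.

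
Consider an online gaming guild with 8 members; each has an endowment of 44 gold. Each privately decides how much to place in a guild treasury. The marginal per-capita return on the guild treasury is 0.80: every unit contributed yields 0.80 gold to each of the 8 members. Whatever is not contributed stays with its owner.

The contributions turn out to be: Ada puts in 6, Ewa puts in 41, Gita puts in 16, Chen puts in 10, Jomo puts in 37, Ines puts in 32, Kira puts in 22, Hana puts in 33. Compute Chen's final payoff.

191.60 gold

Total contributed: 6 + 41 + 16 + 10 + 37 + 32 + 22 + 33 = 197.
Each receives 0.80 × 197 = 157.60 from the guild treasury.
Chen keeps 44 − 10 = 34, so Chen's payoff is 34 + 157.60 = 191.60.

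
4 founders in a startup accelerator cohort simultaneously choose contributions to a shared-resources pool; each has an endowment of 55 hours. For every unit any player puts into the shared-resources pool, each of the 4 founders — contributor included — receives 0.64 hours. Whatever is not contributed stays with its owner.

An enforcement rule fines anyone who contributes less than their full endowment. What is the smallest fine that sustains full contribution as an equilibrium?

19.80 hours

Given the others contribute fully, the best deviation is to contribute 0 (any partial contribution still incurs the fine and gives up units whose private return 0.64 is below 1).
Deviating from 55 to 0 saves 55 hours but forfeits the deviator's share of the drop in the shared-resources pool: 0.64 × 55 = 35.20.
So the deviation gain is 55 − 35.20 = 19.80, and the fine must be at least 19.80 hours to wipe it out.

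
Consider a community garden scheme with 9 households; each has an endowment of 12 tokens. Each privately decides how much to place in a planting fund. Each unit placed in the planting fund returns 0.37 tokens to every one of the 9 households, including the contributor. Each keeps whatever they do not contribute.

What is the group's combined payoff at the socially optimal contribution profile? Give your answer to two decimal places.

Each contributed unit returns 3.330 to the group as a whole (0.37 to each of 9 players), which exceeds 1, so the social optimum is full contribution: group total = 3.330 × 108 = 359.64.

359.64 tokens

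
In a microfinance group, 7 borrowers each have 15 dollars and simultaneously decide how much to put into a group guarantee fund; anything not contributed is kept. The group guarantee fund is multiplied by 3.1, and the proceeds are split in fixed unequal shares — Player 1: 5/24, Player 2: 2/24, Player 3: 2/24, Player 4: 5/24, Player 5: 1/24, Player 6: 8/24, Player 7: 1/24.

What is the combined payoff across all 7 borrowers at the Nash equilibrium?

Player j's private return per contributed unit is 3.1 × (j's share). Contributing is weakly dominant for j when that share is at least 1/3.1 = 0.3226, and contributing 0 is dominant otherwise.
The only share above 0.3226 is Player 6's 8/24, contributing 15; the remaining 6 contribute 0. Total contributed: 15.
The group guarantee fund pays out 3.1 × 15 = 46.50 in total (split across the unequal shares, but the aggregate is all that matters for the group sum).
The 6 free-riders keep 15 each, adding 90. Group total = 90 + 46.50 = 136.50.

136.50 dollars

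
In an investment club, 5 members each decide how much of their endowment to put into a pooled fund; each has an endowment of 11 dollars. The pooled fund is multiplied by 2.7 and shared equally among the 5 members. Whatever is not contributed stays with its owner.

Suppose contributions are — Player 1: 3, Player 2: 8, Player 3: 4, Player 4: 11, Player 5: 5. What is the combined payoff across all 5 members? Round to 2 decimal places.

Total contributed: 3 + 8 + 4 + 11 + 5 = 31; total kept: 5 × 11 − 31 = 24.
The pooled fund pays out 2.7 × 31 = 83.70 in aggregate.
Group total = 24 + 83.70 = 107.70.

107.70 dollars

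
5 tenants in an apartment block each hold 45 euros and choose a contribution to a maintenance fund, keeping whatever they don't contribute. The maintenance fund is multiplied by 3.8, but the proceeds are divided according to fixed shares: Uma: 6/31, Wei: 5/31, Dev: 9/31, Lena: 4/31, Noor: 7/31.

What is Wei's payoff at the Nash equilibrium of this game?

72.58 euros

Player j's private return per contributed unit is 3.8 × (j's share). Contributing is weakly dominant for j when that share is at least 1/3.8 = 0.2632, and contributing 0 is dominant otherwise.
Only Dev (9/31) clears that bar, contributing 45; the remaining 4 contribute 0. Total contributed: 45.
Wei keeps 45 and receives 3.8 × 45 × 5/31 = 27.58 from the maintenance fund, for a payoff of 72.58.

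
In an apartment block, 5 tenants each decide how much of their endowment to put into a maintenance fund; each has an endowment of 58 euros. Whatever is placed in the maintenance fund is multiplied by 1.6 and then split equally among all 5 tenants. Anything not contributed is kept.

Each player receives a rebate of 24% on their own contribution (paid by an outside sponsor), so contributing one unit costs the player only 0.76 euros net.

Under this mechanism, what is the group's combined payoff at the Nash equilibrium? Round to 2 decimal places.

290.00 euros

Even with the mechanism, each unit contributed returns only (1.6/5) / 0.76 = 0.4211 per unit of net cost, so contributing nothing is still dominant.
At the Nash equilibrium no one contributes; group total payoff = 5 × 58 = 290.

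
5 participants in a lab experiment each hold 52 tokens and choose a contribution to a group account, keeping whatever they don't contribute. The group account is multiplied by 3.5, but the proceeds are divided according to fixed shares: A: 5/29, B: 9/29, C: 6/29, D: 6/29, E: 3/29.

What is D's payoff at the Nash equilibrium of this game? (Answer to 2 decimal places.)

For player j, contributing a unit is worthwhile iff 3.5 × (j's share) ≥ 1, i.e. iff j's share is at least 0.2857.
B alone (share 9/29) is above the threshold, contributing 52; the remaining 4 contribute 0. Total contributed: 52.
D keeps 52 and receives 3.5 × 52 × 6/29 = 37.66 from the group account, for a payoff of 89.66.

89.66 tokens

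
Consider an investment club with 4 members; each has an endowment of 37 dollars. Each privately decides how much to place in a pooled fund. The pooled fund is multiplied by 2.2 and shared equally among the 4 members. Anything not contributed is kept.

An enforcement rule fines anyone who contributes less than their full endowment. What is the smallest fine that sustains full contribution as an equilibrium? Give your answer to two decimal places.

16.65 dollars

Given the others contribute fully, the best deviation is to contribute 0 (any partial contribution still incurs the fine and gives up units whose private return 0.5500 is below 1).
Deviating from 37 to 0 saves 37 dollars but forfeits the deviator's share of the drop in the pooled fund: 2.2/4 × 37 = 20.35.
So the deviation gain is 37 − 20.35 = 16.65, and the fine must be at least 16.65 dollars to wipe it out.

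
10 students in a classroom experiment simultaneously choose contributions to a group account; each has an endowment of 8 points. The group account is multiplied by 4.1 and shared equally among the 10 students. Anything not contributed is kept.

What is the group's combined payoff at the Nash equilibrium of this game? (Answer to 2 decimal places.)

80.00 points

Each contributed unit returns 4.1/10 = 0.4100 to its contributor — below 1 — so contributing 0 is dominant for every player. At the Nash equilibrium everyone keeps their 8, and the group total is 10 × 8 = 80.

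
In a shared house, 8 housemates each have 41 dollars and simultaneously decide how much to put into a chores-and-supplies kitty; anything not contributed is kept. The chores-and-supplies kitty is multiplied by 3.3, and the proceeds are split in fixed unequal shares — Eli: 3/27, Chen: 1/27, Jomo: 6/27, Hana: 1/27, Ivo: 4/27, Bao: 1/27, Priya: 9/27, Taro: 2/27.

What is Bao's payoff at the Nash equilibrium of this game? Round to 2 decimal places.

A player with share s gets back 3.3·s per unit contributed, so full contribution is dominant for anyone with s > 1/3.3 = 0.3030 and zero contribution is dominant for anyone below.
Priya alone (share 9/27) is above the threshold, contributing 41; the remaining 7 contribute 0. Total contributed: 41.
Bao keeps 41 and receives 3.3 × 41 × 1/27 = 5.01 from the chores-and-supplies kitty, for a payoff of 46.01.

46.01 dollars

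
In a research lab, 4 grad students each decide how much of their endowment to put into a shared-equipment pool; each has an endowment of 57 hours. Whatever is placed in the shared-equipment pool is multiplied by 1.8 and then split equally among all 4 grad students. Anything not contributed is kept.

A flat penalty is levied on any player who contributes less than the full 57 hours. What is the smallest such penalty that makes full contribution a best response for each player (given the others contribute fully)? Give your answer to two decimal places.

31.35 hours

Given the others contribute fully, the best deviation is to contribute 0 (any partial contribution still incurs the fine and gives up units whose private return 0.4500 is below 1).
Deviating from 57 to 0 saves 57 hours but forfeits the deviator's share of the drop in the shared-equipment pool: 1.8/4 × 57 = 25.65.
So the deviation gain is 57 − 25.65 = 31.35, and the fine must be at least 31.35 hours to wipe it out.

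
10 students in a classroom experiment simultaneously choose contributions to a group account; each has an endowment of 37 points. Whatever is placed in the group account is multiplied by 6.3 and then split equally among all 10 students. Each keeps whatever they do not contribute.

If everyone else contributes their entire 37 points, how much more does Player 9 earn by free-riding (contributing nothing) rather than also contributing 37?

Switching from a contribution of 37 to 0 lets Player 9 keep an extra 37 points, but lowers the group account by 37, which costs Player 9 their own share of that drop: 6.3/10 × 37 = 23.31.
Net gain = 37 − 23.31 = 13.69. The private return per contributed unit (0.6300) is below 1, so free-riding is indeed the best response regardless of what the others do.

13.69 points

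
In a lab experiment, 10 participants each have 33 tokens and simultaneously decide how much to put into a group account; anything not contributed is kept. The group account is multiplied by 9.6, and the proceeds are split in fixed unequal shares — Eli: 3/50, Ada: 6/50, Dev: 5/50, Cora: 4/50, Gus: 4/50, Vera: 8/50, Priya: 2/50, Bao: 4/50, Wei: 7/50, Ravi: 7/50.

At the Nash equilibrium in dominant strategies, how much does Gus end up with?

134.38 tokens

For player j, contributing a unit is worthwhile iff 9.6 × (j's share) ≥ 1, i.e. iff j's share is at least 0.1042.
The shares above 0.1042 belong to Ada, Vera, Wei and Ravi, contributing 33 each; the remaining 6 contribute 0. Total contributed: 132.
Gus keeps 33 and receives 9.6 × 132 × 4/50 = 101.38 from the group account, for a payoff of 134.38.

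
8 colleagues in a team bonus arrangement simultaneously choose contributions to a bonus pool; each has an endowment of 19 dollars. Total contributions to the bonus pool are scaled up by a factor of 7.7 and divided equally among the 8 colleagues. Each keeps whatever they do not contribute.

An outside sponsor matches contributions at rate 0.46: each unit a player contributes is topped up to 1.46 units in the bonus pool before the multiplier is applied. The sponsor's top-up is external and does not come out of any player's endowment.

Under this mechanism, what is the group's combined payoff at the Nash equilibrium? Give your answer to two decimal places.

Under the mechanism each unit contributed yields 7.7 × 1.46 / 8 = 1.4053 back to its contributor per unit of net cost, which exceeds 1, making full contribution the dominant choice for everyone.
At the Nash equilibrium everyone contributes 19. Group total payoff = 7.7 × 1.46 × 152 = 1708.78.

1708.78 dollars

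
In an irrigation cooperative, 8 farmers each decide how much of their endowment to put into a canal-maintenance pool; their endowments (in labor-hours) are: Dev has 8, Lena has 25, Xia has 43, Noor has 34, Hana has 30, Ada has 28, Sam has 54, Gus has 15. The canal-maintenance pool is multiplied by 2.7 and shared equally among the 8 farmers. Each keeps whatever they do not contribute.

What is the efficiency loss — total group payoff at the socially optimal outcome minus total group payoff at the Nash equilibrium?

402.90 labor-hours

The private return per contributed unit is 2.7/8 = 0.3375 < 1 for every player regardless of endowment, so the Nash equilibrium is zero contribution and the group total is Σ E_j = 8 + 25 + 43 + 34 + 30 + 28 + 54 + 15 = 237.
Each contributed unit returns 2.700 to the group, so the social optimum is full contribution by everyone: group total = 2.700 × 237 = 639.90.
Efficiency loss = (2.700 − 1) × 237 = 402.90.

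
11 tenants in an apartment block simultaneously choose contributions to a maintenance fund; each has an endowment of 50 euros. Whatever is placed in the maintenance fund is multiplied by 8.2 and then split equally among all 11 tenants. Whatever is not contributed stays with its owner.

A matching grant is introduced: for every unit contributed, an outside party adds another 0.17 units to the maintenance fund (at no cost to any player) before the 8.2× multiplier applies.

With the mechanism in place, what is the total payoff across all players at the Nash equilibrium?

The effective private return is 8.2 × 1.17 / 11 = 0.8722, which is still under 1, so the mechanism doesn't change anyone's dominant strategy: zero contribution.
At the Nash equilibrium no one contributes; group total payoff = 11 × 50 = 550.

550.00 euros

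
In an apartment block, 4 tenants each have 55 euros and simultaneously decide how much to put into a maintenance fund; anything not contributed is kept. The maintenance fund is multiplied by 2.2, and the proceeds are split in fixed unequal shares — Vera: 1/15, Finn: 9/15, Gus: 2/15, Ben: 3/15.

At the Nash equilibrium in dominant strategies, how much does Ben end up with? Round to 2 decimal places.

A player with share s gets back 2.2·s per unit contributed, so full contribution is dominant for anyone with s > 1/2.2 = 0.4545 and zero contribution is dominant for anyone below.
Finn alone (share 9/15) is above the threshold, contributing 55; the remaining 3 contribute 0. Total contributed: 55.
Ben keeps 55 and receives 2.2 × 55 × 3/15 = 24.20 from the maintenance fund, for a payoff of 79.20.

79.20 euros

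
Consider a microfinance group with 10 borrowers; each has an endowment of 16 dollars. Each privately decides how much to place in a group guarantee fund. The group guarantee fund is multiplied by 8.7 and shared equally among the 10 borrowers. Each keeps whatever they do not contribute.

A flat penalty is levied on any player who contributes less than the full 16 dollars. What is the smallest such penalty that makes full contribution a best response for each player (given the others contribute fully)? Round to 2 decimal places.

Given the others contribute fully, the best deviation is to contribute 0 (any partial contribution still incurs the fine and gives up units whose private return 0.8700 is below 1).
Deviating from 16 to 0 saves 16 dollars but forfeits the deviator's share of the drop in the group guarantee fund: 8.7/10 × 16 = 13.92.
So the deviation gain is 16 − 13.92 = 2.08, and the fine must be at least 2.08 dollars to wipe it out.

2.08 dollars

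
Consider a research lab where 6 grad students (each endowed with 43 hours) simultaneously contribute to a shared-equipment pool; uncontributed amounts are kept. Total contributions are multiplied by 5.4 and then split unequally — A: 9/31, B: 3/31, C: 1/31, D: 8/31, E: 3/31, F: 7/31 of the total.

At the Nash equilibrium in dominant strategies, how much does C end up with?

A player with share s gets back 5.4·s per unit contributed, so full contribution is dominant for anyone with s > 1/5.4 = 0.1852 and zero contribution is dominant for anyone below.
A, D and F clear that bar, contributing 43 each; the remaining 3 contribute 0. Total contributed: 129.
C keeps 43 and receives 5.4 × 129 × 1/31 = 22.47 from the shared-equipment pool, for a payoff of 65.47.

65.47 hours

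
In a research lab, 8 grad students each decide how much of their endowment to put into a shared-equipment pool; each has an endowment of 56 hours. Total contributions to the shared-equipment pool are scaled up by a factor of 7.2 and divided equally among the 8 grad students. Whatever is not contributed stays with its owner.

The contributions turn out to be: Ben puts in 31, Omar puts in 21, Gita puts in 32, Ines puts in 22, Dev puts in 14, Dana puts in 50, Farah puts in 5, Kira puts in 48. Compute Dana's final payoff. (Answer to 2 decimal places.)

Total contributed: 31 + 21 + 32 + 22 + 14 + 50 + 5 + 48 = 223.
Each receives 7.2 × 223 / 8 = 200.70 from the shared-equipment pool.
Dana keeps 56 − 50 = 6, so Dana's payoff is 6 + 200.70 = 206.70.

206.70 hours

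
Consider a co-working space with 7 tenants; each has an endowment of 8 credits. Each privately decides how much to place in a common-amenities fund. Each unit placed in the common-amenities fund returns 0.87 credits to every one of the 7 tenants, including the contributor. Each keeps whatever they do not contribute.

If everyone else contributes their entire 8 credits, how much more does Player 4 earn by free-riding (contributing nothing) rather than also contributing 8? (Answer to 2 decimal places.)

1.04 credits

Switching from a contribution of 8 to 0 lets Player 4 keep an extra 8 credits, but lowers the common-amenities fund by 8, which costs Player 4 their own share of that drop: 0.87 × 8 = 6.96.
Net gain = 8 − 6.96 = 1.04. The private return per contributed unit (0.87) is below 1, so free-riding is indeed the best response regardless of what the others do.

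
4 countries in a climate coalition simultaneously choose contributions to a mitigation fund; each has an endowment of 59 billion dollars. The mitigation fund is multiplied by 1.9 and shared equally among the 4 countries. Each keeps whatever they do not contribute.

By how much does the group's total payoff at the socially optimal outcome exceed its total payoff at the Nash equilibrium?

Each contributed unit returns 1.9/4 = 0.4750 to its contributor — below 1 — so contributing 0 is dominant for every player. At the Nash equilibrium everyone keeps their 59, and the group total is 4 × 59 = 236.
Each contributed unit returns 1.900 to the group as a whole (0.4750 to each of 4 players), which exceeds 1, so the social optimum is full contribution: group total = 1.900 × 236 = 448.40.
Efficiency loss = 448.40 − 236 = 212.40.

212.40 billion dollars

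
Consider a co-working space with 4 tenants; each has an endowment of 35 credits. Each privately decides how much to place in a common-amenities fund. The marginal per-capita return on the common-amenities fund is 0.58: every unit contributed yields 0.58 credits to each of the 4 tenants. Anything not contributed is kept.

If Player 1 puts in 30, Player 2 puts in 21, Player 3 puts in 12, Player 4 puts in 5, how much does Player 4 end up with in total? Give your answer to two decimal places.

Total contributed: 30 + 21 + 12 + 5 = 68.
Each receives 0.58 × 68 = 39.44 from the common-amenities fund.
Player 4 keeps 35 − 5 = 30, so Player 4's payoff is 30 + 39.44 = 69.44.

69.44 credits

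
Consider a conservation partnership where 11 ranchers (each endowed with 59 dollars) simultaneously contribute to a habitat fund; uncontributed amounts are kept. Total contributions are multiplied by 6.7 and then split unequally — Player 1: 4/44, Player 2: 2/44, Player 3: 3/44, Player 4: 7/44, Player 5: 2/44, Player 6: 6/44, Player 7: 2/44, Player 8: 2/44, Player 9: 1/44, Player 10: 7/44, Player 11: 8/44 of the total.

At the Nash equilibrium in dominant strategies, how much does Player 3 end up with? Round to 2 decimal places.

For player j, contributing a unit is worthwhile iff 6.7 × (j's share) ≥ 1, i.e. iff j's share is at least 0.1493.
The shares above 0.1493 belong to Player 4, Player 10 and Player 11, contributing 59 each; the remaining 8 contribute 0. Total contributed: 177.
Player 3 keeps 59 and receives 6.7 × 177 × 3/44 = 80.86 from the habitat fund, for a payoff of 139.86.

139.86 dollars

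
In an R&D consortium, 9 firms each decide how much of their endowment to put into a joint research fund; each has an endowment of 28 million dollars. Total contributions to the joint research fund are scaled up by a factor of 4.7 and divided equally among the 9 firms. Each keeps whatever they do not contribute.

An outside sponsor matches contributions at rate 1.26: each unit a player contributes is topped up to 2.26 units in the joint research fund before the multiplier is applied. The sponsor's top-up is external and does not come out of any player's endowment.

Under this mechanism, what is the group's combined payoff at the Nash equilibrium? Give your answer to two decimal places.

2676.74 million dollars

With the mechanism, a contributed unit returns 4.7 × 2.26 / 9 = 1.1802 per unit of net cost to the contributor — now above 1 — so contributing fully is weakly dominant for every player.
So the Nash equilibrium is full contribution by all 9; the group earns 4.7 × 2.26 × 252 = 2676.74.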